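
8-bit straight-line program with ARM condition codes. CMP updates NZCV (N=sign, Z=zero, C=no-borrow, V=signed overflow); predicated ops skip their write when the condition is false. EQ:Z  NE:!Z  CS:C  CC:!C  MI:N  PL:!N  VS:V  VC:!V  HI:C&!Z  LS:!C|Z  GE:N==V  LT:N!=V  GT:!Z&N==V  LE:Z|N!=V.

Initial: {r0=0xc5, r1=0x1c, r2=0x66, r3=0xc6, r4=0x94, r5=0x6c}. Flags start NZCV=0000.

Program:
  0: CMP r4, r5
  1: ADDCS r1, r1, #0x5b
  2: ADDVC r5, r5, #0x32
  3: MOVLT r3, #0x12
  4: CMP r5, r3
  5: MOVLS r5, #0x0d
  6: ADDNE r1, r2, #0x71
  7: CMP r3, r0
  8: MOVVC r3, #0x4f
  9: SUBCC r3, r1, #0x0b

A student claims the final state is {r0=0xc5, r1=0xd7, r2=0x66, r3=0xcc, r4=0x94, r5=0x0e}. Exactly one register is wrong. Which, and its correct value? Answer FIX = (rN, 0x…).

[0] flags=0011 → (cmp)
[1] flags=0011 CS?T → r1=0x77
[2] flags=0011 VC?F → skip
[3] flags=0011 LT?T → r3=0x12
[4] flags=0010 → (cmp)
[5] flags=0010 LS?F → skip
[6] flags=0010 NE?T → r1=0xd7
[7] flags=0000 → (cmp)
[8] flags=0000 VC?T → r3=0x4f
[9] flags=0000 CC?T → r3=0xcc

FIX = (r5, 0x6c)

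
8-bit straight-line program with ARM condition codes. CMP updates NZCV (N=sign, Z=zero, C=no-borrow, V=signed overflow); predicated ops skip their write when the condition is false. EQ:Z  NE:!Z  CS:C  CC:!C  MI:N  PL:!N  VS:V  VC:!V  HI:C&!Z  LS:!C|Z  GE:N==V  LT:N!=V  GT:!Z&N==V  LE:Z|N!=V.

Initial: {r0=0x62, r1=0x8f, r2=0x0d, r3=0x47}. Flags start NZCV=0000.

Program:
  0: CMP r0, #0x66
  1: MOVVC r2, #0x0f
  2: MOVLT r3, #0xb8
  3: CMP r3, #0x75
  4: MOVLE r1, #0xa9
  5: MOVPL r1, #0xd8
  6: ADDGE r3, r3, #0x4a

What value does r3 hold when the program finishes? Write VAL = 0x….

VAL = 0xb8

[0] flags=1000 → (cmp)
[1] flags=1000 VC?T → r2=0x0f
[2] flags=1000 LT?T → r3=0xb8
[3] flags=0011 → (cmp)
[4] flags=0011 LE?T → r1=0xa9
[5] flags=0011 PL?T → r1=0xd8
[6] flags=0011 GE?F → skip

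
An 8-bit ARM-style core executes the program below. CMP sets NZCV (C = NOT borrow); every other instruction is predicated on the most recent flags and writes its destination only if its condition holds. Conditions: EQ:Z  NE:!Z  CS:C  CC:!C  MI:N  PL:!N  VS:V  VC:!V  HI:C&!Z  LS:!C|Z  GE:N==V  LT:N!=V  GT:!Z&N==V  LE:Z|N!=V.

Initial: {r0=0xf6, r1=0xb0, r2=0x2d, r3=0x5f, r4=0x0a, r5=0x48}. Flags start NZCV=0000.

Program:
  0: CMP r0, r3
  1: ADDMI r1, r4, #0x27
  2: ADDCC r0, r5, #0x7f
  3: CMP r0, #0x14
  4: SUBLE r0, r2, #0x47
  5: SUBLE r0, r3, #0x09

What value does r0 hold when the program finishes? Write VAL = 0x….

VAL = 0x56

0: ✓ CMP  NZCV=1010
1: ✓ ADDMI  r1←0x31
2: · ADDCC
3: ✓ CMP  NZCV=1010
4: ✓ SUBLE  r0←0xe6
5: ✓ SUBLE  r0←0x56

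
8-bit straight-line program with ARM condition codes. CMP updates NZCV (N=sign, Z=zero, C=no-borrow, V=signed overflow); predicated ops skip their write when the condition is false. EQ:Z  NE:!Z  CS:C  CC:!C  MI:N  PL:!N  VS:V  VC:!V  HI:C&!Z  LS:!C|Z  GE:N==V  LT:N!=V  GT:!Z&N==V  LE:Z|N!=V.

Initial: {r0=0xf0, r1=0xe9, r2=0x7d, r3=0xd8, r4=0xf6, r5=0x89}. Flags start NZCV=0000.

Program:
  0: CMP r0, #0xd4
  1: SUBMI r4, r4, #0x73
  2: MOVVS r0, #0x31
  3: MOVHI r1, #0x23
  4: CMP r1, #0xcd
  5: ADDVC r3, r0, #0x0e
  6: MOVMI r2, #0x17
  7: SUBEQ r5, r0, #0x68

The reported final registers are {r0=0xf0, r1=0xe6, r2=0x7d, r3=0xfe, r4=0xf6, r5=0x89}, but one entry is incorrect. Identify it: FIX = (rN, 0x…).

FIX = (r1, 0x23)

[0] flags=0010 → (cmp)
[1] flags=0010 MI?F → skip
[2] flags=0010 VS?F → skip
[3] flags=0010 HI?T → r1=0x23
[4] flags=0000 → (cmp)
[5] flags=0000 VC?T → r3=0xfe
[6] flags=0000 MI?F → skip
[7] flags=0000 EQ?F → skip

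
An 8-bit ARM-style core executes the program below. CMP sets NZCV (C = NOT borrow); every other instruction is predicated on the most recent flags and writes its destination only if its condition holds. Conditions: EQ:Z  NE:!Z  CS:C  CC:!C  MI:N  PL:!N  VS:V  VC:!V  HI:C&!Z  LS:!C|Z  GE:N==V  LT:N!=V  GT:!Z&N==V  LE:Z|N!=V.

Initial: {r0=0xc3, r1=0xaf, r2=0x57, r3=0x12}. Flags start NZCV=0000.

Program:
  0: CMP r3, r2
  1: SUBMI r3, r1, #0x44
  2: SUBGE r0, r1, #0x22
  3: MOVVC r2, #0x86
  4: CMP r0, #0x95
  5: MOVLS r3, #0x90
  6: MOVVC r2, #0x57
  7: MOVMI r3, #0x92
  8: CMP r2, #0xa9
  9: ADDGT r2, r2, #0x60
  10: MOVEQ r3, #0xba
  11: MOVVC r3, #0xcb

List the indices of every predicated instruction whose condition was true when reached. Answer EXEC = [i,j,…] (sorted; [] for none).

[0] flags=1000 → (cmp)
[1] flags=1000 MI?T → r3=0x6b
[2] flags=1000 GE?F → skip
[3] flags=1000 VC?T → r2=0x86
[4] flags=0010 → (cmp)
[5] flags=0010 LS?F → skip
[6] flags=0010 VC?T → r2=0x57
[7] flags=0010 MI?F → skip
[8] flags=1001 → (cmp)
[9] flags=1001 GT?T → r2=0xb7
[10] flags=1001 EQ?F → skip
[11] flags=1001 VC?F → skip

EXEC = [1,3,6,9]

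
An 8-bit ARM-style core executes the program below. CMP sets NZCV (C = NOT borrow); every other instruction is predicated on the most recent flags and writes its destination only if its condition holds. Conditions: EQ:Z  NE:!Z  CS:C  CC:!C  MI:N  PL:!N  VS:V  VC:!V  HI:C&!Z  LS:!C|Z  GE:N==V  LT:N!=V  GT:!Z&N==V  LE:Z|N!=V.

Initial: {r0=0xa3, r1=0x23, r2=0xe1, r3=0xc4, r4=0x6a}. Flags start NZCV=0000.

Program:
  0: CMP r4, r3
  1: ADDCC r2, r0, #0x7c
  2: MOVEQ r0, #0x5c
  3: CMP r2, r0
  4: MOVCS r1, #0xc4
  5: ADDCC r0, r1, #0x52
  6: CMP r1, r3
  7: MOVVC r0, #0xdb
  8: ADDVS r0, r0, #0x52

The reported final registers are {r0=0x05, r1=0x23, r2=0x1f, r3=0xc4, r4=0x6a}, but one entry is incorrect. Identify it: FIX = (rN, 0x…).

FIX = (r0, 0xdb)

[0] flags=1001 → (cmp)
[1] flags=1001 CC?T → r2=0x1f
[2] flags=1001 EQ?F → skip
[3] flags=0000 → (cmp)
[4] flags=0000 CS?F → skip
[5] flags=0000 CC?T → r0=0x75
[6] flags=0000 → (cmp)
[7] flags=0000 VC?T → r0=0xdb
[8] flags=0000 VS?F → skip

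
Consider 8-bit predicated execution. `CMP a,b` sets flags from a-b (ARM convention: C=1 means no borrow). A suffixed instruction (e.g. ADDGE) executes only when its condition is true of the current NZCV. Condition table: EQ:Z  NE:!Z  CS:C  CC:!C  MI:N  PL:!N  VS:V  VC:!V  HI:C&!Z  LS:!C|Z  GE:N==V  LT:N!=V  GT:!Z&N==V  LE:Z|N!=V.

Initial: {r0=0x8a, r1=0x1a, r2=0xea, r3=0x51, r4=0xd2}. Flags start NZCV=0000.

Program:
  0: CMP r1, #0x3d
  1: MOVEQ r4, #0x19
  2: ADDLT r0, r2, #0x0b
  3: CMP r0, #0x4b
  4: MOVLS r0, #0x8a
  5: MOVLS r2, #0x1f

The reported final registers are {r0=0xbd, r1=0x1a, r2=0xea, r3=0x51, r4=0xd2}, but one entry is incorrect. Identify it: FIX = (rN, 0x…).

[0] flags=1000 → (cmp)
[1] flags=1000 EQ?F → skip
[2] flags=1000 LT?T → r0=0xf5
[3] flags=1010 → (cmp)
[4] flags=1010 LS?F → skip
[5] flags=1010 LS?F → skip

FIX = (r0, 0xf5)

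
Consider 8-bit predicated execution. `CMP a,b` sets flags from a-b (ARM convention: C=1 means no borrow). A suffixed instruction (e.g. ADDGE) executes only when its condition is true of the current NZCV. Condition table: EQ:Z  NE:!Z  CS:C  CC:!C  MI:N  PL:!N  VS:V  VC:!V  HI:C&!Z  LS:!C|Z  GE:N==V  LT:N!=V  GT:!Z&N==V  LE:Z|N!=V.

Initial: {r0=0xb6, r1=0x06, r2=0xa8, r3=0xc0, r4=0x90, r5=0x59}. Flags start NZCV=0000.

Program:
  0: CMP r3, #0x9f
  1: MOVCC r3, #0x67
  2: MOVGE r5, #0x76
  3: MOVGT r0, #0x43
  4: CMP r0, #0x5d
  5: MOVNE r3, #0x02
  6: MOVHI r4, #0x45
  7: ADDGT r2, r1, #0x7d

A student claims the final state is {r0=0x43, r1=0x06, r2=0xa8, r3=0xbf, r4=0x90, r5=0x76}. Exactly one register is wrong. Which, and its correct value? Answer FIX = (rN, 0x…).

FIX = (r3, 0x02)

[0] flags=0010 → (cmp)
[1] flags=0010 CC?F → skip
[2] flags=0010 GE?T → r5=0x76
[3] flags=0010 GT?T → r0=0x43
[4] flags=1000 → (cmp)
[5] flags=1000 NE?T → r3=0x02
[6] flags=1000 HI?F → skip
[7] flags=1000 GT?F → skip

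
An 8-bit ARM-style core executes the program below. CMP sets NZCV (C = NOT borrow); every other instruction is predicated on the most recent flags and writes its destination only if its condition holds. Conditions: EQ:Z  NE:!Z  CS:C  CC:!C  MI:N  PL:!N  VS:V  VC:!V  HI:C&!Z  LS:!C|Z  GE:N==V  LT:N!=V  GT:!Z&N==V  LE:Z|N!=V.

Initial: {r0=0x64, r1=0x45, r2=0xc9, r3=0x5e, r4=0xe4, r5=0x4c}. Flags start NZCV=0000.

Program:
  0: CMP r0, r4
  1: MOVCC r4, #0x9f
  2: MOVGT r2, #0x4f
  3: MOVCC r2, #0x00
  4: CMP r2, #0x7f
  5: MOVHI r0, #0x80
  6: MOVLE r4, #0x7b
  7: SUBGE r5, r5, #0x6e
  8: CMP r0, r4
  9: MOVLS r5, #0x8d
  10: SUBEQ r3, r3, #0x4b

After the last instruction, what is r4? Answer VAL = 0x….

VAL = 0x7b

0: ✓ CMP  NZCV=1001
1: ✓ MOVCC  r4←0x9f
2: ✓ MOVGT  r2←0x4f
3: ✓ MOVCC  r2←0x00
4: ✓ CMP  NZCV=1000
5: · MOVHI
6: ✓ MOVLE  r4←0x7b
7: · SUBGE
8: ✓ CMP  NZCV=1000
9: ✓ MOVLS  r5←0x8d
10: · SUBEQ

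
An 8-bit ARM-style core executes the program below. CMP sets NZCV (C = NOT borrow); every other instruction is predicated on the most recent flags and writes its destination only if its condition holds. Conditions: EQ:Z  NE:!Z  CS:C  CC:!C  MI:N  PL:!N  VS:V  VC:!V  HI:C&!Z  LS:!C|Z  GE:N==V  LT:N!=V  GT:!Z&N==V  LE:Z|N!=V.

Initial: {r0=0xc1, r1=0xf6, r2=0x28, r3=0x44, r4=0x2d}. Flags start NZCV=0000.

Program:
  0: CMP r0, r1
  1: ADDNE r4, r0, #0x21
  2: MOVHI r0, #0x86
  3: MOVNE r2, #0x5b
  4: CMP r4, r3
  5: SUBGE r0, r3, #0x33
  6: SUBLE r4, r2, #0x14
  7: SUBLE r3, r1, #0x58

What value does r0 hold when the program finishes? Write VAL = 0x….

VAL = 0xc1

0: ✓ CMP  NZCV=1000
1: ✓ ADDNE  r4←0xe2
2: · MOVHI
3: ✓ MOVNE  r2←0x5b
4: ✓ CMP  NZCV=1010
5: · SUBGE
6: ✓ SUBLE  r4←0x47
7: ✓ SUBLE  r3←0x9e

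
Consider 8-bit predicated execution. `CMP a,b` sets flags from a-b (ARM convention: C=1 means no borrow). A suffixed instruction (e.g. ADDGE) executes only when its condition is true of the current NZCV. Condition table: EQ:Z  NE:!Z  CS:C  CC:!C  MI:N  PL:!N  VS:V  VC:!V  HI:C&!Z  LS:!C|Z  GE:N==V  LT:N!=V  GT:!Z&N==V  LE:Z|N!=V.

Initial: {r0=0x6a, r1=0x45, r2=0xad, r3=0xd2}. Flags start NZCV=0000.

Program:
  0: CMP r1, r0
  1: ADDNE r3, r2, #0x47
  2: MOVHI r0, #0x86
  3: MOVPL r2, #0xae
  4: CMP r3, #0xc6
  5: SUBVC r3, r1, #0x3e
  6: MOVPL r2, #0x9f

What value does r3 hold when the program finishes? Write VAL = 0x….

VAL = 0x07

[0] flags=1000 → (cmp)
[1] flags=1000 NE?T → r3=0xf4
[2] flags=1000 HI?F → skip
[3] flags=1000 PL?F → skip
[4] flags=0010 → (cmp)
[5] flags=0010 VC?T → r3=0x07
[6] flags=0010 PL?T → r2=0x9f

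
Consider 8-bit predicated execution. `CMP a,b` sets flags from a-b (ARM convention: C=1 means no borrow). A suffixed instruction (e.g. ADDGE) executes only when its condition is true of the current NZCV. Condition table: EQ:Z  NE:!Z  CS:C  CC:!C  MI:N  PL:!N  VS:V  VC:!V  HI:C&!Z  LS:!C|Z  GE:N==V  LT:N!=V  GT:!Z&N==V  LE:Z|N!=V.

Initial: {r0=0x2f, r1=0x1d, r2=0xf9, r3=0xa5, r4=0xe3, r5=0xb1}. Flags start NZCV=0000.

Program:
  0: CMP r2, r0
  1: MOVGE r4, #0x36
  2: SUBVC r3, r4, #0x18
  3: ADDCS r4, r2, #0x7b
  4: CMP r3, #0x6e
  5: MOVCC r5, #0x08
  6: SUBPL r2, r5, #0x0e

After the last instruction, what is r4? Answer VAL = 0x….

[0] flags=1010 → (cmp)
[1] flags=1010 GE?F → skip
[2] flags=1010 VC?T → r3=0xcb
[3] flags=1010 CS?T → r4=0x74
[4] flags=0011 → (cmp)
[5] flags=0011 CC?F → skip
[6] flags=0011 PL?T → r2=0xa3

VAL = 0x74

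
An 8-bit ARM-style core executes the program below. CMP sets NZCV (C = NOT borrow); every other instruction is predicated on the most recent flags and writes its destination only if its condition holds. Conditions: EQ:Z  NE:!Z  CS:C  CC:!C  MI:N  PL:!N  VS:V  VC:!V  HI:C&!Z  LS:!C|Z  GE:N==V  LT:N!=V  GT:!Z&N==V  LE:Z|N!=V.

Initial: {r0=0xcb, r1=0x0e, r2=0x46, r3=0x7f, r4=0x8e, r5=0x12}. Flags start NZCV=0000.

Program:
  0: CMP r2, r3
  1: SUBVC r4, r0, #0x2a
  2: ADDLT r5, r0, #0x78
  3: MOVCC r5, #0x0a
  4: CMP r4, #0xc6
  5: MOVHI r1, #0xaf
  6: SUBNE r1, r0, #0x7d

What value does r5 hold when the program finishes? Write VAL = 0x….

VAL = 0x0a

[0] flags=1000 → (cmp)
[1] flags=1000 VC?T → r4=0xa1
[2] flags=1000 LT?T → r5=0x43
[3] flags=1000 CC?T → r5=0x0a
[4] flags=1000 → (cmp)
[5] flags=1000 HI?F → skip
[6] flags=1000 NE?T → r1=0x4e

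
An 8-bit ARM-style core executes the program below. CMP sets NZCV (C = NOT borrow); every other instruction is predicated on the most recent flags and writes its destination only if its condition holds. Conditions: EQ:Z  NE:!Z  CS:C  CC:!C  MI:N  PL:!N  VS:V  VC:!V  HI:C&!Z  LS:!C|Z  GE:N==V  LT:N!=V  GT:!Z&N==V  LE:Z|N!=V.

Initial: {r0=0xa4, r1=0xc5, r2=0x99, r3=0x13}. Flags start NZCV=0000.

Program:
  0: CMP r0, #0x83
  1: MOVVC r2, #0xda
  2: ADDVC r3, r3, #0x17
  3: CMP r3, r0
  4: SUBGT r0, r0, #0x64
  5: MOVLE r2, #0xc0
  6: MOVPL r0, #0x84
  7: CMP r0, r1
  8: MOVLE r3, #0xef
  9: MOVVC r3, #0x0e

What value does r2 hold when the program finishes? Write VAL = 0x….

VAL = 0xda

[0] flags=0010 → (cmp)
[1] flags=0010 VC?T → r2=0xda
[2] flags=0010 VC?T → r3=0x2a
[3] flags=1001 → (cmp)
[4] flags=1001 GT?T → r0=0x40
[5] flags=1001 LE?F → skip
[6] flags=1001 PL?F → skip
[7] flags=0000 → (cmp)
[8] flags=0000 LE?F → skip
[9] flags=0000 VC?T → r3=0x0e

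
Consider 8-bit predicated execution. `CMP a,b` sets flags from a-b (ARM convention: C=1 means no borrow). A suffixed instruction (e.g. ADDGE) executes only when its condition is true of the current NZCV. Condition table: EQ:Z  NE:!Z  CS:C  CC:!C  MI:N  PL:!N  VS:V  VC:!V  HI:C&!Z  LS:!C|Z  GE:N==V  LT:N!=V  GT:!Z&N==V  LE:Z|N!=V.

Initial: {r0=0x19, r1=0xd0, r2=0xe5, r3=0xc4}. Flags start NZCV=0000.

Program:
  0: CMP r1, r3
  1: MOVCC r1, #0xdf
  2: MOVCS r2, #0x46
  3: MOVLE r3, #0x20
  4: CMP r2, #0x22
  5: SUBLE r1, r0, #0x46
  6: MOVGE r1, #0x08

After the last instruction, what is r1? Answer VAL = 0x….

VAL = 0x08

0: ✓ CMP  NZCV=0010
1: · MOVCC
2: ✓ MOVCS  r2←0x46
3: · MOVLE
4: ✓ CMP  NZCV=0010
5: · SUBLE
6: ✓ MOVGE  r1←0x08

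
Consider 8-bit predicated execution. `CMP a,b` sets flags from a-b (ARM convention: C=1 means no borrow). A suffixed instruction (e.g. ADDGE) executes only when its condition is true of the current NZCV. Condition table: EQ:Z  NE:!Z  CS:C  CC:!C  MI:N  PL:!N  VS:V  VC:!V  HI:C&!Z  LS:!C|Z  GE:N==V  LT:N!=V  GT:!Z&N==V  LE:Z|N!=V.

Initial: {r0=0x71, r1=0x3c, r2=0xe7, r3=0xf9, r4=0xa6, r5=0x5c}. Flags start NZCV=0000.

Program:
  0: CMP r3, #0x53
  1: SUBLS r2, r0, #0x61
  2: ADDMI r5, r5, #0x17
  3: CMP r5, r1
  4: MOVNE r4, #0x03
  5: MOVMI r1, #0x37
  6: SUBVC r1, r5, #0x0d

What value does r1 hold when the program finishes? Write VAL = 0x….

VAL = 0x66

[0] flags=1010 → (cmp)
[1] flags=1010 LS?F → skip
[2] flags=1010 MI?T → r5=0x73
[3] flags=0010 → (cmp)
[4] flags=0010 NE?T → r4=0x03
[5] flags=0010 MI?F → skip
[6] flags=0010 VC?T → r1=0x66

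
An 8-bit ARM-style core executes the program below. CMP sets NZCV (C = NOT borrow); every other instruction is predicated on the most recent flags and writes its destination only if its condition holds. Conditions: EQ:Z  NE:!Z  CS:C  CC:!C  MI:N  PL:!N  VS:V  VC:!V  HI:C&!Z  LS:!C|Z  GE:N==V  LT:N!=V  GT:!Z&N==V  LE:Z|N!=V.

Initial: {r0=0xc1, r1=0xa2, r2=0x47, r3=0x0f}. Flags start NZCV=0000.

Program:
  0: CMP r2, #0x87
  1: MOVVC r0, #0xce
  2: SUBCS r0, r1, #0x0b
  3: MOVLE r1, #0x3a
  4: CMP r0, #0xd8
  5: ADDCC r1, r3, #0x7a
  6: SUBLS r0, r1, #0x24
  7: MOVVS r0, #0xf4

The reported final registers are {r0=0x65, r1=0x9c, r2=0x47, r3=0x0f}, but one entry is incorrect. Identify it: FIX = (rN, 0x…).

0: ✓ CMP  NZCV=1001
1: · MOVVC
2: · SUBCS
3: · MOVLE
4: ✓ CMP  NZCV=1000
5: ✓ ADDCC  r1←0x89
6: ✓ SUBLS  r0←0x65
7: · MOVVS

FIX = (r1, 0x89)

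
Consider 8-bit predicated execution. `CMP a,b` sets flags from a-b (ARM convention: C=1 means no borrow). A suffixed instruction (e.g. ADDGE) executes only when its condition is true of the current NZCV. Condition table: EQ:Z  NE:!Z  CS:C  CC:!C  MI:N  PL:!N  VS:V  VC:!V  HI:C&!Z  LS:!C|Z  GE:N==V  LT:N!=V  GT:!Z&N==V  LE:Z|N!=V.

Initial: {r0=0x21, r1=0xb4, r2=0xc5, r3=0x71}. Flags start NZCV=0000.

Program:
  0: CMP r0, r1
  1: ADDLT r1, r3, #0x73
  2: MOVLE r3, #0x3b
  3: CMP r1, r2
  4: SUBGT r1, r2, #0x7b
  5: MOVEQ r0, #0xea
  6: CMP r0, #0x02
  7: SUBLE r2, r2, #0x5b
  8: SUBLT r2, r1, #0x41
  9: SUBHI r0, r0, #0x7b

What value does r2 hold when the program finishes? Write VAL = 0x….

[0] flags=0000 → (cmp)
[1] flags=0000 LT?F → skip
[2] flags=0000 LE?F → skip
[3] flags=1000 → (cmp)
[4] flags=1000 GT?F → skip
[5] flags=1000 EQ?F → skip
[6] flags=0010 → (cmp)
[7] flags=0010 LE?F → skip
[8] flags=0010 LT?F → skip
[9] flags=0010 HI?T → r0=0xa6

VAL = 0xc5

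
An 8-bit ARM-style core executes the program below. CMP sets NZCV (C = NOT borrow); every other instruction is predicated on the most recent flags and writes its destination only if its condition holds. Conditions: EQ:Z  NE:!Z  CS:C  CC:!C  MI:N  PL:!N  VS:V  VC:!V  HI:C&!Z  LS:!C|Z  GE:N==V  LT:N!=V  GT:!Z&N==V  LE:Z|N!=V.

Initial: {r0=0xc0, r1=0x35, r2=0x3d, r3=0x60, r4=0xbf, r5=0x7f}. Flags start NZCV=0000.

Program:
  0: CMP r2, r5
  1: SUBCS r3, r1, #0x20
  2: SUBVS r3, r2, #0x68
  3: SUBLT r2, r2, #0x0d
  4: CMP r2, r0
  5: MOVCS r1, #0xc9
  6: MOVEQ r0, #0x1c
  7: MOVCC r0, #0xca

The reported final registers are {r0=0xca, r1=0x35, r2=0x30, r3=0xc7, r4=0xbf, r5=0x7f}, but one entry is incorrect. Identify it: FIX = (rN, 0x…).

FIX = (r3, 0x60)

0: ✓ CMP  NZCV=1000
1: · SUBCS
2: · SUBVS
3: ✓ SUBLT  r2←0x30
4: ✓ CMP  NZCV=0000
5: · MOVCS
6: · MOVEQ
7: ✓ MOVCC  r0←0xca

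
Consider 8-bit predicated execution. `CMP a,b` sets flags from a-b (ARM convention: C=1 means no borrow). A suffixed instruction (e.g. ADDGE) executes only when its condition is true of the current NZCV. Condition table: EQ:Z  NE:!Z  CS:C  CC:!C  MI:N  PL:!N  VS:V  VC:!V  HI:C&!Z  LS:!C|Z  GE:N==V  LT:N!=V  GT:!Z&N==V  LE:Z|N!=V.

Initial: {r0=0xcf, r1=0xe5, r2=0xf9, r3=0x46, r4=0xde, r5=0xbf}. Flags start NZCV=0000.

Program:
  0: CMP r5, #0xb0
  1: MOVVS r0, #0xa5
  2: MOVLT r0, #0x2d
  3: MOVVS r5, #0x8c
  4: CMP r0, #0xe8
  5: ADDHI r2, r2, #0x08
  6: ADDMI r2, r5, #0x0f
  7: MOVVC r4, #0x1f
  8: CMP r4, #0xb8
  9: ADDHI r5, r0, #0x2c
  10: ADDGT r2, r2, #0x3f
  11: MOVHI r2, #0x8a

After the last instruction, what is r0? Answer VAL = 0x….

[0] flags=0010 → (cmp)
[1] flags=0010 VS?F → skip
[2] flags=0010 LT?F → skip
[3] flags=0010 VS?F → skip
[4] flags=1000 → (cmp)
[5] flags=1000 HI?F → skip
[6] flags=1000 MI?T → r2=0xce
[7] flags=1000 VC?T → r4=0x1f
[8] flags=0000 → (cmp)
[9] flags=0000 HI?F → skip
[10] flags=0000 GT?T → r2=0x0d
[11] flags=0000 HI?F → skip

VAL = 0xcf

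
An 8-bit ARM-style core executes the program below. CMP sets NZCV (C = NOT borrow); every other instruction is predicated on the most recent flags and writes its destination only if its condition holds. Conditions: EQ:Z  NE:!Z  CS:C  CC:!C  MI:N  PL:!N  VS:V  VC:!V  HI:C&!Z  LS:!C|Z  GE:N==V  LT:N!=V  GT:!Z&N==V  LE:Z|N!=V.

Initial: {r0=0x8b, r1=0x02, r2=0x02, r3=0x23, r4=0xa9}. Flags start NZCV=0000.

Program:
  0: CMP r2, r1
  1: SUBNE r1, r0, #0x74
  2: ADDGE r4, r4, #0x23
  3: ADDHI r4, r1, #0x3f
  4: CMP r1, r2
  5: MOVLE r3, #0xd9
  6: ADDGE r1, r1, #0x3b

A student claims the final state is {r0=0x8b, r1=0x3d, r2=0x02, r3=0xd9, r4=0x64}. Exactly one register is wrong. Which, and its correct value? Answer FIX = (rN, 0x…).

[0] flags=0110 → (cmp)
[1] flags=0110 NE?F → skip
[2] flags=0110 GE?T → r4=0xcc
[3] flags=0110 HI?F → skip
[4] flags=0110 → (cmp)
[5] flags=0110 LE?T → r3=0xd9
[6] flags=0110 GE?T → r1=0x3d

FIX = (r4, 0xcc)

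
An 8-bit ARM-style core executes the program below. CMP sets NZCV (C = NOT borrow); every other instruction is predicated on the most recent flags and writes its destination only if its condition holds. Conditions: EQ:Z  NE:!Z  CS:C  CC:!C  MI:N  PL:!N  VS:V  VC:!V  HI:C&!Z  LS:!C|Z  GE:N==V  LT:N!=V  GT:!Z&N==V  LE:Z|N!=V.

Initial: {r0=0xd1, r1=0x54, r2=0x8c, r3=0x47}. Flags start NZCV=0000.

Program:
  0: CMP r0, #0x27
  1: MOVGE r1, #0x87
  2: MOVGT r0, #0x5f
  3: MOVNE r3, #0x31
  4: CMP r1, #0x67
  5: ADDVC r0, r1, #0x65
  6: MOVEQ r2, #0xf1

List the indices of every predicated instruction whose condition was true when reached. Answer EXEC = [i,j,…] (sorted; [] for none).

EXEC = [3,5]

0: ✓ CMP  NZCV=1010
1: · MOVGE
2: · MOVGT
3: ✓ MOVNE  r3←0x31
4: ✓ CMP  NZCV=1000
5: ✓ ADDVC  r0←0xb9
6: · MOVEQ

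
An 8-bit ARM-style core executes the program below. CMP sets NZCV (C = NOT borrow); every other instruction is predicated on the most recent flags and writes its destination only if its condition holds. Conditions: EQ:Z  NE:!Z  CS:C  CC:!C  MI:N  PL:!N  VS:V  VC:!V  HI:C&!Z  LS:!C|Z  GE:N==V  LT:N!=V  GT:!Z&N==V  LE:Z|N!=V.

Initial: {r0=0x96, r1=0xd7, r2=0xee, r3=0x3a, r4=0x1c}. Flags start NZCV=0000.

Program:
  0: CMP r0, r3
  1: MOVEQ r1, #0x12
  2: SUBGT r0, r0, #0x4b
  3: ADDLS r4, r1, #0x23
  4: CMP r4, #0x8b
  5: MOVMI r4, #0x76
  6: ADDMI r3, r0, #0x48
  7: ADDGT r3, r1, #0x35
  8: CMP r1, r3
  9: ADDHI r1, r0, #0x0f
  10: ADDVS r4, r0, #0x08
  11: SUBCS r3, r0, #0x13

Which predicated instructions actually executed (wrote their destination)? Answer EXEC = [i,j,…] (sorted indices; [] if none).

0: ✓ CMP  NZCV=0011
1: · MOVEQ
2: · SUBGT
3: · ADDLS
4: ✓ CMP  NZCV=1001
5: ✓ MOVMI  r4←0x76
6: ✓ ADDMI  r3←0xde
7: ✓ ADDGT  r3←0x0c
8: ✓ CMP  NZCV=1010
9: ✓ ADDHI  r1←0xa5
10: · ADDVS
11: ✓ SUBCS  r3←0x83

EXEC = [5,6,7,9,11]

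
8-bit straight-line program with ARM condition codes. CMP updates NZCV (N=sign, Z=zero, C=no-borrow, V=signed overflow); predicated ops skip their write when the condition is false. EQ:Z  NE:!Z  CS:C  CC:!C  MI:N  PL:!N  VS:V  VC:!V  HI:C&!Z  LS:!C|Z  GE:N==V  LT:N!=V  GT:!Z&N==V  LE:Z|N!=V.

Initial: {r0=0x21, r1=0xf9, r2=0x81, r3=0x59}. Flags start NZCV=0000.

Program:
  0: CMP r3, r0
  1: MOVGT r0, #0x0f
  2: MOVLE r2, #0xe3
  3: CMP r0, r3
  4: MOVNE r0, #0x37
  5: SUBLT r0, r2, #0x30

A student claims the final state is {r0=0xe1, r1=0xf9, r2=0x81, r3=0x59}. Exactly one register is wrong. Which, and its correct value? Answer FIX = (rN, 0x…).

FIX = (r0, 0x51)

[0] flags=0010 → (cmp)
[1] flags=0010 GT?T → r0=0x0f
[2] flags=0010 LE?F → skip
[3] flags=1000 → (cmp)
[4] flags=1000 NE?T → r0=0x37
[5] flags=1000 LT?T → r0=0x51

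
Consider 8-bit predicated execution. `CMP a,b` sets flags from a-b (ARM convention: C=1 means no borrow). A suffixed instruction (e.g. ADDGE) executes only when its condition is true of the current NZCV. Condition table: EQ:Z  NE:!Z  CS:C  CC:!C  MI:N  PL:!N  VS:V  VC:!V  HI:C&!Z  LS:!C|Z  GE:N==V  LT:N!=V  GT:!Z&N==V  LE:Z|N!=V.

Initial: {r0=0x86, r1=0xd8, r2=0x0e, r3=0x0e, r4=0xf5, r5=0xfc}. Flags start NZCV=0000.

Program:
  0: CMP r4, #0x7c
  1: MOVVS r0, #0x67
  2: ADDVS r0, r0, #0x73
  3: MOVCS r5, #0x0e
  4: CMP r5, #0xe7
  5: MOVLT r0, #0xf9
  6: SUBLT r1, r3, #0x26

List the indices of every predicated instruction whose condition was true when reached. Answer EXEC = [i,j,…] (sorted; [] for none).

0: ✓ CMP  NZCV=0011
1: ✓ MOVVS  r0←0x67
2: ✓ ADDVS  r0←0xda
3: ✓ MOVCS  r5←0x0e
4: ✓ CMP  NZCV=0000
5: · MOVLT
6: · SUBLT

EXEC = [1,2,3]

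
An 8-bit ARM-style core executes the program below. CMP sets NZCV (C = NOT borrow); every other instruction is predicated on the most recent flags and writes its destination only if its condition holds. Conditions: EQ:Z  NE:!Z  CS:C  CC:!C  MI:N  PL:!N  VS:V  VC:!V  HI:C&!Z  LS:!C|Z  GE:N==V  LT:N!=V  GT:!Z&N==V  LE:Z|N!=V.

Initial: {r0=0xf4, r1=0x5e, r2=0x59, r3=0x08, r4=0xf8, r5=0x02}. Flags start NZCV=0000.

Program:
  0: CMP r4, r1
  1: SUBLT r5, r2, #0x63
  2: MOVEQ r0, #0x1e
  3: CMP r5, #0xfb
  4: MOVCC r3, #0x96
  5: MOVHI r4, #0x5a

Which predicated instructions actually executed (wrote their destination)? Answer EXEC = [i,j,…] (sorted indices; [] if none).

[0] flags=1010 → (cmp)
[1] flags=1010 LT?T → r5=0xf6
[2] flags=1010 EQ?F → skip
[3] flags=1000 → (cmp)
[4] flags=1000 CC?T → r3=0x96
[5] flags=1000 HI?F → skip

EXEC = [1,4]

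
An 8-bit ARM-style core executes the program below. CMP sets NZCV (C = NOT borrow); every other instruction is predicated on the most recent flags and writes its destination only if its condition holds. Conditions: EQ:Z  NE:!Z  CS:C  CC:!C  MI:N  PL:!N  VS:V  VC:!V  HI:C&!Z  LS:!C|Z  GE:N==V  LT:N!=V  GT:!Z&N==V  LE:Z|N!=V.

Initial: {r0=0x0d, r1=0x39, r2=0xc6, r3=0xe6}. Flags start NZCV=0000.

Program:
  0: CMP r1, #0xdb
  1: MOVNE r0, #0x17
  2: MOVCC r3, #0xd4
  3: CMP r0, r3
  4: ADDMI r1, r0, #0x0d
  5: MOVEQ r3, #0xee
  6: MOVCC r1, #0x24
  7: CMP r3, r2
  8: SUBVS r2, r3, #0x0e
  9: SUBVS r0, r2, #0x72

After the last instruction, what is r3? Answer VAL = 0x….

[0] flags=0000 → (cmp)
[1] flags=0000 NE?T → r0=0x17
[2] flags=0000 CC?T → r3=0xd4
[3] flags=0000 → (cmp)
[4] flags=0000 MI?F → skip
[5] flags=0000 EQ?F → skip
[6] flags=0000 CC?T → r1=0x24
[7] flags=0010 → (cmp)
[8] flags=0010 VS?F → skip
[9] flags=0010 VS?F → skip

VAL = 0xd4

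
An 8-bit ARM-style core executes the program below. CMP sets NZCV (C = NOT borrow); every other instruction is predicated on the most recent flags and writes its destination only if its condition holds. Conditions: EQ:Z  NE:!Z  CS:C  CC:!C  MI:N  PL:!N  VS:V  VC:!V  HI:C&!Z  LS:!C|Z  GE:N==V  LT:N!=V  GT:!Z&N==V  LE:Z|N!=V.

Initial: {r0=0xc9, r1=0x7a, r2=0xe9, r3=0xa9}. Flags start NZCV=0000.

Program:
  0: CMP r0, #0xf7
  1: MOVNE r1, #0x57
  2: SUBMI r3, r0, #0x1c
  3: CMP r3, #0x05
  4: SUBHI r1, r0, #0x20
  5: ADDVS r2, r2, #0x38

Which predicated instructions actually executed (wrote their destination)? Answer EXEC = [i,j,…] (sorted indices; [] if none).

EXEC = [1,2,4]

0: ✓ CMP  NZCV=1000
1: ✓ MOVNE  r1←0x57
2: ✓ SUBMI  r3←0xad
3: ✓ CMP  NZCV=1010
4: ✓ SUBHI  r1←0xa9
5: · ADDVS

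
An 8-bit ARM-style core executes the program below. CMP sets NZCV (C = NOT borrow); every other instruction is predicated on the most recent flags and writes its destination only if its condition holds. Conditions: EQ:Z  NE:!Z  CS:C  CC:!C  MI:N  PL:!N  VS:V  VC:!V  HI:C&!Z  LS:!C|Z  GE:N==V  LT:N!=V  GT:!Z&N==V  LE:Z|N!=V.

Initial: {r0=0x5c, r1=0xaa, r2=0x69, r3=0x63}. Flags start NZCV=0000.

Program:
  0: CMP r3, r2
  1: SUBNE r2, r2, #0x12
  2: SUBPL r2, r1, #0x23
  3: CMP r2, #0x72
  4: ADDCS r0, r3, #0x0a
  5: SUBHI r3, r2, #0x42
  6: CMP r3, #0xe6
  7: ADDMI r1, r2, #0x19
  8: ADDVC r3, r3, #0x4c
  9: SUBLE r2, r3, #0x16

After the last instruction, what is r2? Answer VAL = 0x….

[0] flags=1000 → (cmp)
[1] flags=1000 NE?T → r2=0x57
[2] flags=1000 PL?F → skip
[3] flags=1000 → (cmp)
[4] flags=1000 CS?F → skip
[5] flags=1000 HI?F → skip
[6] flags=0000 → (cmp)
[7] flags=0000 MI?F → skip
[8] flags=0000 VC?T → r3=0xaf
[9] flags=0000 LE?F → skip

VAL = 0x57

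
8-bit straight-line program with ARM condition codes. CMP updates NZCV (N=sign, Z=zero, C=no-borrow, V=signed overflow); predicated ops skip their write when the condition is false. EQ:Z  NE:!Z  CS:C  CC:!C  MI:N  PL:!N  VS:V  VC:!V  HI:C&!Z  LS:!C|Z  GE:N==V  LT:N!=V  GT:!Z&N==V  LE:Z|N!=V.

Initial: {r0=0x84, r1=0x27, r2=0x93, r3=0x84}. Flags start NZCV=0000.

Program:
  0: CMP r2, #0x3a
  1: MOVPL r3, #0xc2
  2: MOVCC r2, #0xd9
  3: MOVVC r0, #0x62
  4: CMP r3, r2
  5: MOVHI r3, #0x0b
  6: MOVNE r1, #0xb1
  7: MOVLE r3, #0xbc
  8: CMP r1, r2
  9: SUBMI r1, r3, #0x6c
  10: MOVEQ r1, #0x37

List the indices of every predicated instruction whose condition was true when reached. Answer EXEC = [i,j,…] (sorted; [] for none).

EXEC = [1,5,6]

[0] flags=0011 → (cmp)
[1] flags=0011 PL?T → r3=0xc2
[2] flags=0011 CC?F → skip
[3] flags=0011 VC?F → skip
[4] flags=0010 → (cmp)
[5] flags=0010 HI?T → r3=0x0b
[6] flags=0010 NE?T → r1=0xb1
[7] flags=0010 LE?F → skip
[8] flags=0010 → (cmp)
[9] flags=0010 MI?F → skip
[10] flags=0010 EQ?F → skip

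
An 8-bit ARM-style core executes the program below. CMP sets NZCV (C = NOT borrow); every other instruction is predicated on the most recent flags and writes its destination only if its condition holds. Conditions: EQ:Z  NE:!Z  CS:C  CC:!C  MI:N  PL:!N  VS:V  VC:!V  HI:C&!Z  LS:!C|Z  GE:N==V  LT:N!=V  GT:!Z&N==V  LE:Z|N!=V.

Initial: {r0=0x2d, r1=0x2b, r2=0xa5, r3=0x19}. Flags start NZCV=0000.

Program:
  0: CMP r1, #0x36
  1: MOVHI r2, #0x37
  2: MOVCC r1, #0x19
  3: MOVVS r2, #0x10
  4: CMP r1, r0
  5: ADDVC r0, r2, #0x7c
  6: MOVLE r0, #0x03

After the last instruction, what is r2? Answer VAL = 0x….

VAL = 0xa5

[0] flags=1000 → (cmp)
[1] flags=1000 HI?F → skip
[2] flags=1000 CC?T → r1=0x19
[3] flags=1000 VS?F → skip
[4] flags=1000 → (cmp)
[5] flags=1000 VC?T → r0=0x21
[6] flags=1000 LE?T → r0=0x03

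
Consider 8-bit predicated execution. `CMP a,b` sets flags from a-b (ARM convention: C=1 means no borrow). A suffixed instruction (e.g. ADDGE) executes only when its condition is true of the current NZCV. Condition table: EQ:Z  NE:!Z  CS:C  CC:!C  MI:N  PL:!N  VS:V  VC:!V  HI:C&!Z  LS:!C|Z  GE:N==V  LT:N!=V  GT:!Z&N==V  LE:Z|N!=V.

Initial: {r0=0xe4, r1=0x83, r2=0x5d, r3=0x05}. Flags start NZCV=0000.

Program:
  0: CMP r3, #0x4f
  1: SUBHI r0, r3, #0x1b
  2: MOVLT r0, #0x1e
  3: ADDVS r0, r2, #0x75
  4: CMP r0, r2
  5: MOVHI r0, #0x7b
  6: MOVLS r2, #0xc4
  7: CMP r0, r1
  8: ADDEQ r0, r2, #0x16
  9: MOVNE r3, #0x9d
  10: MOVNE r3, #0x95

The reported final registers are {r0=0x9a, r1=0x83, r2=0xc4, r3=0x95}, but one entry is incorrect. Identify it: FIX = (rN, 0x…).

FIX = (r0, 0x1e)

0: ✓ CMP  NZCV=1000
1: · SUBHI
2: ✓ MOVLT  r0←0x1e
3: · ADDVS
4: ✓ CMP  NZCV=1000
5: · MOVHI
6: ✓ MOVLS  r2←0xc4
7: ✓ CMP  NZCV=1001
8: · ADDEQ
9: ✓ MOVNE  r3←0x9d
10: ✓ MOVNE  r3←0x95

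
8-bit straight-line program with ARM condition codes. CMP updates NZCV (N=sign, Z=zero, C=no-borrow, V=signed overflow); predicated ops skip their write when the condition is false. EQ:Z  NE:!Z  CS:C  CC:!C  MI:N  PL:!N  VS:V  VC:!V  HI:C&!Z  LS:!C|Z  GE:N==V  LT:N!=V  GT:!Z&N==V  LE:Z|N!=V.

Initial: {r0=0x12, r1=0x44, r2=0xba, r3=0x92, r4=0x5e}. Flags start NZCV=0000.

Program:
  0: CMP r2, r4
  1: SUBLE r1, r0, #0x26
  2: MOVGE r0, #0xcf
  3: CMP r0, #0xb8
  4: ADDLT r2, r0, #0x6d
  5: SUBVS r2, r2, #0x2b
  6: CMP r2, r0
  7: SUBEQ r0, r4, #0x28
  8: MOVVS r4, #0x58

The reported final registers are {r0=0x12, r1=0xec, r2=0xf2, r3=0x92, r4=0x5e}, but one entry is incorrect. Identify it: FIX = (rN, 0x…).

FIX = (r2, 0xba)

0: ✓ CMP  NZCV=0011
1: ✓ SUBLE  r1←0xec
2: · MOVGE
3: ✓ CMP  NZCV=0000
4: · ADDLT
5: · SUBVS
6: ✓ CMP  NZCV=1010
7: · SUBEQ
8: · MOVVS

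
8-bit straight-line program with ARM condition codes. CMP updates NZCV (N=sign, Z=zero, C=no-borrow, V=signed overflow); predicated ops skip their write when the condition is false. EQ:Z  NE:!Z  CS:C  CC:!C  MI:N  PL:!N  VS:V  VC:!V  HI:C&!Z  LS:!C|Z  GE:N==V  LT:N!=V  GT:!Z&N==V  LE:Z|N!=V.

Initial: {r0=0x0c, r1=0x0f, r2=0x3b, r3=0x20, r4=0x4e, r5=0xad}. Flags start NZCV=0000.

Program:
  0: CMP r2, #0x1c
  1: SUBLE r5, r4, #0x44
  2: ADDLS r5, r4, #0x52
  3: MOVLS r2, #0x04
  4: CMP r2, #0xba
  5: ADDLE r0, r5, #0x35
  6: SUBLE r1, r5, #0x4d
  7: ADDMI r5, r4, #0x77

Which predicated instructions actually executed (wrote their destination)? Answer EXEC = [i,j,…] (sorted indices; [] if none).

EXEC = [7]

0: ✓ CMP  NZCV=0010
1: · SUBLE
2: · ADDLS
3: · MOVLS
4: ✓ CMP  NZCV=1001
5: · ADDLE
6: · SUBLE
7: ✓ ADDMI  r5←0xc5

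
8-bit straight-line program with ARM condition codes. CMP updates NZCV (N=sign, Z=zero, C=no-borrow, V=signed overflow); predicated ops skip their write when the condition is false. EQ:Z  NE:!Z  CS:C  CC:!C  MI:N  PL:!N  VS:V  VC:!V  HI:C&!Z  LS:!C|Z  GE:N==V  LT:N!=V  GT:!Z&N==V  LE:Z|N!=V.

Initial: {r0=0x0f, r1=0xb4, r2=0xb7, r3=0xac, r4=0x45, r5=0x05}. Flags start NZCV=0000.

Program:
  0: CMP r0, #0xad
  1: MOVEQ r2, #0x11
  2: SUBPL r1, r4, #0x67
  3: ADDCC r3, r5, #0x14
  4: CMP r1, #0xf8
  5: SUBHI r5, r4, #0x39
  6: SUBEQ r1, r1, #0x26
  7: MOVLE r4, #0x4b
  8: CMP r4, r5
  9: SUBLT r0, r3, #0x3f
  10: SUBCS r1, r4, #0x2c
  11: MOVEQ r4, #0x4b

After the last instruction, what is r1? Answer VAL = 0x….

VAL = 0x1f

[0] flags=0000 → (cmp)
[1] flags=0000 EQ?F → skip
[2] flags=0000 PL?T → r1=0xde
[3] flags=0000 CC?T → r3=0x19
[4] flags=1000 → (cmp)
[5] flags=1000 HI?F → skip
[6] flags=1000 EQ?F → skip
[7] flags=1000 LE?T → r4=0x4b
[8] flags=0010 → (cmp)
[9] flags=0010 LT?F → skip
[10] flags=0010 CS?T → r1=0x1f
[11] flags=0010 EQ?F → skip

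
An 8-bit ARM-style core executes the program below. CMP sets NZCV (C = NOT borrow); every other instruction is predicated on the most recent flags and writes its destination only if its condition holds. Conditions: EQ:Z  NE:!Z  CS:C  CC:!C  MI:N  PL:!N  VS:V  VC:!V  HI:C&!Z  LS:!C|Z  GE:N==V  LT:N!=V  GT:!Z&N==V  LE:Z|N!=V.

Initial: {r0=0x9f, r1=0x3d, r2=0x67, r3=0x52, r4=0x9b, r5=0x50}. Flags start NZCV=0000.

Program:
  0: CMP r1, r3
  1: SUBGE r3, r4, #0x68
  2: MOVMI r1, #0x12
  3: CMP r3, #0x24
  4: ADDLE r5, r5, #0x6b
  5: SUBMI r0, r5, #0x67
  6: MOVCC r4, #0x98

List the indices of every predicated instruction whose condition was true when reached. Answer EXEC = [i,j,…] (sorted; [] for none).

0: ✓ CMP  NZCV=1000
1: · SUBGE
2: ✓ MOVMI  r1←0x12
3: ✓ CMP  NZCV=0010
4: · ADDLE
5: · SUBMI
6: · MOVCC

EXEC = [2]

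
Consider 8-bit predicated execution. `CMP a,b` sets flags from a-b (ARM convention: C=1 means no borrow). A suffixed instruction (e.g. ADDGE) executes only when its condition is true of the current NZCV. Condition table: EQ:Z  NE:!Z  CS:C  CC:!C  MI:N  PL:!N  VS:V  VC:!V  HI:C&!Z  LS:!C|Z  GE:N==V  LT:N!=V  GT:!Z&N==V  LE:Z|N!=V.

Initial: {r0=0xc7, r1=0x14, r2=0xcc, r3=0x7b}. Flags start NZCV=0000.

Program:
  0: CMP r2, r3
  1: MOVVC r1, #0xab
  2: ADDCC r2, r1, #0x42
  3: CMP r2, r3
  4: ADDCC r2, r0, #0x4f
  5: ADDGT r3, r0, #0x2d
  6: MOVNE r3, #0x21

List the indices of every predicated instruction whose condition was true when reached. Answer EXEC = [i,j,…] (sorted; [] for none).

EXEC = [6]

0: ✓ CMP  NZCV=0011
1: · MOVVC
2: · ADDCC
3: ✓ CMP  NZCV=0011
4: · ADDCC
5: · ADDGT
6: ✓ MOVNE  r3←0x21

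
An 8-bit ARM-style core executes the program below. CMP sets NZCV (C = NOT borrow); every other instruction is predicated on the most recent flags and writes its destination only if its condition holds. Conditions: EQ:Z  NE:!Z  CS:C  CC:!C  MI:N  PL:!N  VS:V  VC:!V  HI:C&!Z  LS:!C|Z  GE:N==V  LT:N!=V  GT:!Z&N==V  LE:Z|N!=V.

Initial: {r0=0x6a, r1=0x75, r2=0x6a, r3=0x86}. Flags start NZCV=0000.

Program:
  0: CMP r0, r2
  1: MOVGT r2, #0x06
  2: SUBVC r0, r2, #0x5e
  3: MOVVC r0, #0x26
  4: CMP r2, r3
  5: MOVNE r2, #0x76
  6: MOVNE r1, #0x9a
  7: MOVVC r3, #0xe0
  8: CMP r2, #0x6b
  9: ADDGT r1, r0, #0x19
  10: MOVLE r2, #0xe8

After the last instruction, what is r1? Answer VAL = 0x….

0: ✓ CMP  NZCV=0110
1: · MOVGT
2: ✓ SUBVC  r0←0x0c
3: ✓ MOVVC  r0←0x26
4: ✓ CMP  NZCV=1001
5: ✓ MOVNE  r2←0x76
6: ✓ MOVNE  r1←0x9a
7: · MOVVC
8: ✓ CMP  NZCV=0010
9: ✓ ADDGT  r1←0x3f
10: · MOVLE

VAL = 0x3f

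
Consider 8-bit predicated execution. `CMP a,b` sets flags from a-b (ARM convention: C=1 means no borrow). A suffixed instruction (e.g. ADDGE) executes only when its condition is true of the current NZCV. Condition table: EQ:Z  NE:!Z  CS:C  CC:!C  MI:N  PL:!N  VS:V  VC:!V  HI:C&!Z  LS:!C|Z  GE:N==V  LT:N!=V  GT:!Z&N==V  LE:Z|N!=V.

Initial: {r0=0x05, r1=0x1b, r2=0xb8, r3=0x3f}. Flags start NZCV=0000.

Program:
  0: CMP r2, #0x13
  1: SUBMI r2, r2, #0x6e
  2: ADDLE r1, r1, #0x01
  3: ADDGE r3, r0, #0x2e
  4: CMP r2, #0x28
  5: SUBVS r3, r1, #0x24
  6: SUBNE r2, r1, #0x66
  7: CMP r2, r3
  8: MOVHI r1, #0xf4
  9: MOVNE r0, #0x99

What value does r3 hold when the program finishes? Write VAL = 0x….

VAL = 0x3f

[0] flags=1010 → (cmp)
[1] flags=1010 MI?T → r2=0x4a
[2] flags=1010 LE?T → r1=0x1c
[3] flags=1010 GE?F → skip
[4] flags=0010 → (cmp)
[5] flags=0010 VS?F → skip
[6] flags=0010 NE?T → r2=0xb6
[7] flags=0011 → (cmp)
[8] flags=0011 HI?T → r1=0xf4
[9] flags=0011 NE?T → r0=0x99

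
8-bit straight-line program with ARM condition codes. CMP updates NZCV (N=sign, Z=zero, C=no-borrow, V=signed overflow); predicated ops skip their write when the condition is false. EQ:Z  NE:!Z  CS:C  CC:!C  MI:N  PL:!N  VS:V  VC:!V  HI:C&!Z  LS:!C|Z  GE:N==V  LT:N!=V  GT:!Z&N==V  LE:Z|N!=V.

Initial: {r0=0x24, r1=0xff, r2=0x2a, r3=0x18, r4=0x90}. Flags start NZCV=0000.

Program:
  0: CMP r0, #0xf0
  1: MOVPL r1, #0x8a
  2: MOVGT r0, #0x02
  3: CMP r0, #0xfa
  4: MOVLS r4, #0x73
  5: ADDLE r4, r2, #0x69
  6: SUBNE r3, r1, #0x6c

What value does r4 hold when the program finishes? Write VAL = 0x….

VAL = 0x73

[0] flags=0000 → (cmp)
[1] flags=0000 PL?T → r1=0x8a
[2] flags=0000 GT?T → r0=0x02
[3] flags=0000 → (cmp)
[4] flags=0000 LS?T → r4=0x73
[5] flags=0000 LE?F → skip
[6] flags=0000 NE?T → r3=0x1e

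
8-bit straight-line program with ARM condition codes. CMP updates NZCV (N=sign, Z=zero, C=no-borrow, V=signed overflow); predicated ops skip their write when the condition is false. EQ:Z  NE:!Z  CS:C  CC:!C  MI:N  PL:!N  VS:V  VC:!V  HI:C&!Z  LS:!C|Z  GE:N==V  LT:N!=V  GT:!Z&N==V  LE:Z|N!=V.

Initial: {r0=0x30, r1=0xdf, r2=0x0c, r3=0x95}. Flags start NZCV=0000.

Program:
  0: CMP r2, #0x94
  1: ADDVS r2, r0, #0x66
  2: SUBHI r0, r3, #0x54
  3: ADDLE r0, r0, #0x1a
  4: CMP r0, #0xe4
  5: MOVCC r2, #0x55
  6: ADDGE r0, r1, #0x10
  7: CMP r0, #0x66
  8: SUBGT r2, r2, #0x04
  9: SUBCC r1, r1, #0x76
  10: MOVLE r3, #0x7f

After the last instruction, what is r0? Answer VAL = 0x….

VAL = 0xef

[0] flags=0000 → (cmp)
[1] flags=0000 VS?F → skip
[2] flags=0000 HI?F → skip
[3] flags=0000 LE?F → skip
[4] flags=0000 → (cmp)
[5] flags=0000 CC?T → r2=0x55
[6] flags=0000 GE?T → r0=0xef
[7] flags=1010 → (cmp)
[8] flags=1010 GT?F → skip
[9] flags=1010 CC?F → skip
[10] flags=1010 LE?T → r3=0x7f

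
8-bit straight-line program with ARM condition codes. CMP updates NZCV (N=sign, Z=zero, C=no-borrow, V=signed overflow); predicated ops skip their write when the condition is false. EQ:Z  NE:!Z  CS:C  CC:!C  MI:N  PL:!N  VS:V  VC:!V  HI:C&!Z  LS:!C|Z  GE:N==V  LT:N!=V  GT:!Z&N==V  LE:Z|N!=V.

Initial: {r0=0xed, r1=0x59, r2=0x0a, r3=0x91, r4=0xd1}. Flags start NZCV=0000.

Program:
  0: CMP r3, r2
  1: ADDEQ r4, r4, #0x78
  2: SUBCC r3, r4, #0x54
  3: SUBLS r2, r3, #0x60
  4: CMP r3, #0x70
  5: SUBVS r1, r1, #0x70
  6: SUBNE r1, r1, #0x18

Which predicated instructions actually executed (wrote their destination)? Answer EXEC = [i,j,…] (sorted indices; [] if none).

EXEC = [5,6]

[0] flags=1010 → (cmp)
[1] flags=1010 EQ?F → skip
[2] flags=1010 CC?F → skip
[3] flags=1010 LS?F → skip
[4] flags=0011 → (cmp)
[5] flags=0011 VS?T → r1=0xe9
[6] flags=0011 NE?T → r1=0xd1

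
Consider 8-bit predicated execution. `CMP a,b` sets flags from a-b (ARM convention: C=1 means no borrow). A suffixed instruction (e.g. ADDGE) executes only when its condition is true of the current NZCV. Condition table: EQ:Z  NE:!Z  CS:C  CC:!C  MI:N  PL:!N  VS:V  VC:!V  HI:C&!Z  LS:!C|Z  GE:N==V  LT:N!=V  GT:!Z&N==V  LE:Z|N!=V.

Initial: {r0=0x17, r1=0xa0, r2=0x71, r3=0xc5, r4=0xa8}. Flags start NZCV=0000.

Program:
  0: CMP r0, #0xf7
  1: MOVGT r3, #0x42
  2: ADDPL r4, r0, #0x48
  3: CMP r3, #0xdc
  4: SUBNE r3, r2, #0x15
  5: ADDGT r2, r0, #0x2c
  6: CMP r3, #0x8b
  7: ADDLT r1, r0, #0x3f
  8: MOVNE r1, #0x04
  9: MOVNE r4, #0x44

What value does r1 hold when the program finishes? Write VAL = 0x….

[0] flags=0000 → (cmp)
[1] flags=0000 GT?T → r3=0x42
[2] flags=0000 PL?T → r4=0x5f
[3] flags=0000 → (cmp)
[4] flags=0000 NE?T → r3=0x5c
[5] flags=0000 GT?T → r2=0x43
[6] flags=1001 → (cmp)
[7] flags=1001 LT?F → skip
[8] flags=1001 NE?T → r1=0x04
[9] flags=1001 NE?T → r4=0x44

VAL = 0x04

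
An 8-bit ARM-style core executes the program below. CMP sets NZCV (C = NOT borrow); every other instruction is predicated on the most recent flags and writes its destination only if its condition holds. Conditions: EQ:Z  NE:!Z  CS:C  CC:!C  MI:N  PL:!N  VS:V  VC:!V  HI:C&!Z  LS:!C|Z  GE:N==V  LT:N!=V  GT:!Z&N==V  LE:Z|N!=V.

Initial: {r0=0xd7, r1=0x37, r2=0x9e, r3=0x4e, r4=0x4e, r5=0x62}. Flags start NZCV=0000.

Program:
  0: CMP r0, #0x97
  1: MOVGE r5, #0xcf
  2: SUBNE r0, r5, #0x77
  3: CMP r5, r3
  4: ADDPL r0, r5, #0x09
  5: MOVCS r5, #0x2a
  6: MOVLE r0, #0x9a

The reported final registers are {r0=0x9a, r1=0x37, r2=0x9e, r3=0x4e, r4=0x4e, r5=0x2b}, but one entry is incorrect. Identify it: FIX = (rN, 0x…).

[0] flags=0010 → (cmp)
[1] flags=0010 GE?T → r5=0xcf
[2] flags=0010 NE?T → r0=0x58
[3] flags=1010 → (cmp)
[4] flags=1010 PL?F → skip
[5] flags=1010 CS?T → r5=0x2a
[6] flags=1010 LE?T → r0=0x9a

FIX = (r5, 0x2a)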